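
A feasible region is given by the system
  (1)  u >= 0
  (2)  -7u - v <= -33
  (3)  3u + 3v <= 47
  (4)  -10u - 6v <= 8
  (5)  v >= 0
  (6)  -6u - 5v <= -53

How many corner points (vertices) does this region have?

4

Of the 15 pairwise boundary intersections, those satisfying every inequality are:
  (26/9, 115/9)
  (112/29, 173/29)
  (47/3, 0)
  (53/6, 0)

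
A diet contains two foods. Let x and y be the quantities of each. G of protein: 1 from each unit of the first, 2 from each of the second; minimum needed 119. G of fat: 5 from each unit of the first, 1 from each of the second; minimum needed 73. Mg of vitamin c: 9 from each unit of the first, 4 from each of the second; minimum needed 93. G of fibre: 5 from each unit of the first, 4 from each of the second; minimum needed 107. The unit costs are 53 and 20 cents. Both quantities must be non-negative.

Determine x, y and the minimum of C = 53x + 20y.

x = 3, y = 58, minimum C = 1319

Vertices and C = 53x + 20y:
  (0, 73) → C = 1460
  (119, 0) → C = 6307
  (3, 58) → C = 1319
The feasible region is unbounded (it extends along (0, 1), (1, 0)), but C strictly increases along every unbounded feasible direction, so there is no improving ray and the minimum is attained at a vertex.

The optimum lies where x + 2y = 119 and 5x + y = 73.
Solving simultaneously gives x = 3, y = 58.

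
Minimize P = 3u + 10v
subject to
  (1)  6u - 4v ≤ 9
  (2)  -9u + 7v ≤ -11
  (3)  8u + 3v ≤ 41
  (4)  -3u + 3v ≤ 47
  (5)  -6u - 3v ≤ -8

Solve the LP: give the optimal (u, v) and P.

u = 59/42, v = -1/7, minimum P = 39/14

Feasible corners and P = 3u + 10v:
  (19/6, 5/2) → P = 69/2
  (59/42, -1/7) → P = 39/14
  (89/69, 2/23) → P = 109/23

The optimum lies where 6u - 4v = 9 and -6u - 3v = -8.
Solving simultaneously gives u = 59/42, v = -1/7.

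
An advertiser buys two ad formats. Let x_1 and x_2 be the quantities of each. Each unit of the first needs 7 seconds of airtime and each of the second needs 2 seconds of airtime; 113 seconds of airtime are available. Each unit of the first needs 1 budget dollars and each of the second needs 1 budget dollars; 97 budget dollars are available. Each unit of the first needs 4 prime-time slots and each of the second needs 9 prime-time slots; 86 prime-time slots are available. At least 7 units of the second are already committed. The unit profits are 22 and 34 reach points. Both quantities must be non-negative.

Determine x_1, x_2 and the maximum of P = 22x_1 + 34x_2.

x_1 = 23/4, x_2 = 7, maximum P = 729/2

At the optimal vertex, 4x_1 + 9x_2 = 86 and x_2 = 7.
Solving simultaneously gives x_1 = 23/4, x_2 = 7.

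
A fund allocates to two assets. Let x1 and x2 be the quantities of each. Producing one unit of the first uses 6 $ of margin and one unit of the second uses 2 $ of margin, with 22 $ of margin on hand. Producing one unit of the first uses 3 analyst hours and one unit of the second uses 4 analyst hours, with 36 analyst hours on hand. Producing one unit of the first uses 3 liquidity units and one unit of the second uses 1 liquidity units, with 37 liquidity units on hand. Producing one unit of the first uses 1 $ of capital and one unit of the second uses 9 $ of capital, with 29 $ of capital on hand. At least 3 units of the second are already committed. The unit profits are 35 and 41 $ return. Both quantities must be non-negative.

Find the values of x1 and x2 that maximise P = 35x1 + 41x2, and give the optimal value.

x1 = 2, x2 = 3, maximum P = 193

Feasible corners and P = 35x1 + 41x2:
  (0, 29/9) → P = 1189/9
  (0, 3) → P = 123
  (2, 3) → P = 193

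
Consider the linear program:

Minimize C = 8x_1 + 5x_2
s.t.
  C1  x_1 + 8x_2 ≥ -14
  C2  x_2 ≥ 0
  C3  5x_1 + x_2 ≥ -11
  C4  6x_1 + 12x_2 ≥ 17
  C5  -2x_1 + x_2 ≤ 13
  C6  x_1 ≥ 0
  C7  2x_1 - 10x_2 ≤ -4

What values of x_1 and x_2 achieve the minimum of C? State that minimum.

The feasible region is unbounded (it extends along (1, 2), (5, 1)), but C strictly increases along every unbounded feasible direction, so there is no improving ray and the minimum is attained at a vertex.

x_1 = 0, x_2 = 17/12, minimum C = 85/12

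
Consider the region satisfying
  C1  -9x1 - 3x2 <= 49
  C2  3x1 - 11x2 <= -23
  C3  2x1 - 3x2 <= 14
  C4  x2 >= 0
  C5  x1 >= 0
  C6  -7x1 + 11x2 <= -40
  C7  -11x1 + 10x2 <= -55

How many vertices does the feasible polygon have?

Intersecting each pair of boundary lines and keeping only the points that satisfy every inequality leaves:
  (223/13, 88/13)
  (63/4, 281/44)
  (34, 18)

3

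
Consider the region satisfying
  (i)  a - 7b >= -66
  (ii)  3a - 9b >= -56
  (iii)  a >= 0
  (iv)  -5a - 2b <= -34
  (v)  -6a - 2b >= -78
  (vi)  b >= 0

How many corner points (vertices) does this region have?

4

Pairwise boundary intersections that survive every other constraint:
  (194/51, 382/51)
  (59/6, 19/2)
  (34/5, 0)
  (13, 0)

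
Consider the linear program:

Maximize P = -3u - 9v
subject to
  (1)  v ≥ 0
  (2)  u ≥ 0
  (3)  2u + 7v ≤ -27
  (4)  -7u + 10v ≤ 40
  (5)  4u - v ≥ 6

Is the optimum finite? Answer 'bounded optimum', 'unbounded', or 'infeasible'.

infeasible

The boundaries v = 0 and 4u - v = 6 meet at (3/2, 0), but that point violates 2u + 7v ≤ -27. Every candidate vertex is excluded by some other constraint, so the feasible region is empty.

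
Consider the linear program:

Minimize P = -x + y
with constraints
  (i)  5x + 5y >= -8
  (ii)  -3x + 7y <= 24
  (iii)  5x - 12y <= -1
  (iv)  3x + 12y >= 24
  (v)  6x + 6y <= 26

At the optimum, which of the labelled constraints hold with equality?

(iii) and (v)

Feasible corners and P = -x + y:
  (-40/19, 48/19) → P = 88/19
  (19/30, 37/10) → P = 46/15
  (23/8, 41/32) → P = -51/32
  (3, 4/3) → P = -5/3

The minimum is at (3, 4/3). Substituting into each constraint, equality holds for (iii) and (v); the remaining constraints have slack.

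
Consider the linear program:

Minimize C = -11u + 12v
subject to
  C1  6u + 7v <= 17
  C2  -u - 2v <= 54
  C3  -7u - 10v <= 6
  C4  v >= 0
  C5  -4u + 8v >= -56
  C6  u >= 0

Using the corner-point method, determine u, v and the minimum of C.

u = 17/6, v = 0, minimum C = -187/6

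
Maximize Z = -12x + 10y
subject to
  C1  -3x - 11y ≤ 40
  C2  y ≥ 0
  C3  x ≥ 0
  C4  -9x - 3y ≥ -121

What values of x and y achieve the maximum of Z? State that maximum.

x = 0, y = 121/3, maximum Z = 1210/3

Extreme points and Z = -12x + 10y:
  (0, 0) → Z = 0
  (121/9, 0) → Z = -484/3
  (0, 121/3) → Z = 1210/3

The binding constraints are x = 0 and -9x - 3y = -121.
Solving simultaneously gives x = 0, y = 121/3.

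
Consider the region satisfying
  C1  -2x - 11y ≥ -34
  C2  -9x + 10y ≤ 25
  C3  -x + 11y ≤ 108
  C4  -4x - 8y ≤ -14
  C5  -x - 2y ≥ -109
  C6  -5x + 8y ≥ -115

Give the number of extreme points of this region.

Of the 14 pairwise boundary intersections, those satisfying every inequality are:
  (65/119, 356/119)
  (1537/71, -60/71)
  (-15/28, 113/56)
  (43/3, -65/12)

4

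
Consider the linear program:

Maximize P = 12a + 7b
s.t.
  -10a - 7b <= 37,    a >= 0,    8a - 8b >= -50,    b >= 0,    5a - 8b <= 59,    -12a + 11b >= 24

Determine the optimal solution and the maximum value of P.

a = 179/4, b = 51, maximum P = 894

Corner points and P = 12a + 7b:
  (0, 25/4) → P = 175/4
  (0, 24/11) → P = 168/11
  (179/4, 51) → P = 894

The optimum lies where 8a - 8b = -50 and -12a + 11b = 24.
Solving simultaneously gives a = 179/4, b = 51.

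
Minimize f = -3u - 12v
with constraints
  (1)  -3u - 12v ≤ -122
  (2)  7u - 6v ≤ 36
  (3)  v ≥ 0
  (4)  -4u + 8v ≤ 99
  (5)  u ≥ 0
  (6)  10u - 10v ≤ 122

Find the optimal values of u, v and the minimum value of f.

u = 441/16, v = 837/32, minimum f = -6345/16

Extreme points and f = -3u - 12v:
  (194/17, 373/51) → f = -122
  (0, 61/6) → f = -122
  (441/16, 837/32) → f = -6345/16
  (0, 99/8) → f = -297/2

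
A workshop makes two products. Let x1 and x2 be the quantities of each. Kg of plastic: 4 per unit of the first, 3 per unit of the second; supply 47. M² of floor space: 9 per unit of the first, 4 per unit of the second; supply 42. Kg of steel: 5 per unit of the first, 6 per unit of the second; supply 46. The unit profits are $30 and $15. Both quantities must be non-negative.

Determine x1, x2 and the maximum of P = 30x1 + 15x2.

x1 = 2, x2 = 6, maximum P = 150

Feasible corners and P = 30x1 + 15x2:
  (0, 0) → P = 0
  (0, 23/3) → P = 115
  (14/3, 0) → P = 140
  (2, 6) → P = 150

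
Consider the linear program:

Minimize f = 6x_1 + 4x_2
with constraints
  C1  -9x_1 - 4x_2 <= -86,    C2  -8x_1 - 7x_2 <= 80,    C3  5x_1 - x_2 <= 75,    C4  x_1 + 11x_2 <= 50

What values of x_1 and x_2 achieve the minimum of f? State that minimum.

x_1 = 386/29, x_2 = -245/29, minimum f = 1336/29

Corner points and f = 6x_1 + 4x_2:
  (386/29, -245/29) → f = 1336/29
  (746/95, 364/95) → f = 5932/95
  (125/8, 25/8) → f = 425/4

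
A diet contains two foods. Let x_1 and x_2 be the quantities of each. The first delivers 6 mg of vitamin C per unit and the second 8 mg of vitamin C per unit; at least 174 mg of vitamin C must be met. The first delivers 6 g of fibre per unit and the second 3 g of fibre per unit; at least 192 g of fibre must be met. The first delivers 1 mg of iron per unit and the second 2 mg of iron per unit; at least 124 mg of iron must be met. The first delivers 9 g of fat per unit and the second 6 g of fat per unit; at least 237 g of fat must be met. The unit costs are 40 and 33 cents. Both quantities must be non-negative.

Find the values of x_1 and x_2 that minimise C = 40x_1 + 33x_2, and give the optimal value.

Extreme points and C = 40x_1 + 33x_2:
  (0, 64) → C = 2112
  (124, 0) → C = 4960
  (4/3, 184/3) → C = 6232/3
The feasible region is unbounded (it extends along (0, 1), (1, 0)), but C strictly increases along every unbounded feasible direction, so there is no improving ray and the minimum is attained at a vertex.

x_1 = 4/3, x_2 = 184/3, minimum C = 6232/3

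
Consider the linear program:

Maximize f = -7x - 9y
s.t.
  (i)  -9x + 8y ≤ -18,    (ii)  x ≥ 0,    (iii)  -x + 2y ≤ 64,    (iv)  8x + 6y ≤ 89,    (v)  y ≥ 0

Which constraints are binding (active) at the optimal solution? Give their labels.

Corner points and f = -7x - 9y:
  (410/59, 657/118) → f = -11653/118
  (2, 0) → f = -14
  (89/8, 0) → f = -623/8

The maximum is at (2, 0). Substituting into each constraint, equality holds for (i) and (v); the remaining constraints have slack.

(i) and (v)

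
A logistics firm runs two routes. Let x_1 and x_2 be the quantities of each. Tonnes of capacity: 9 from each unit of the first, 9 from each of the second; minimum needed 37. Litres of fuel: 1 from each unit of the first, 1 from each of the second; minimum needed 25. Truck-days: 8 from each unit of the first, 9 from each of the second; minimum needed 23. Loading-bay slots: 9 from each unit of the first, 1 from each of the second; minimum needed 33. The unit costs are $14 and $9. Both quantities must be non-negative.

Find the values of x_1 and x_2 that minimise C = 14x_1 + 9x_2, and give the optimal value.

x_1 = 1, x_2 = 24, minimum C = 230

Extreme points and C = 14x_1 + 9x_2:
  (0, 33) → C = 297
  (25, 0) → C = 350
  (1, 24) → C = 230
The feasible region is unbounded (it extends along (0, 1), (1, 0)), but C strictly increases along every unbounded feasible direction, so there is no improving ray and the minimum is attained at a vertex.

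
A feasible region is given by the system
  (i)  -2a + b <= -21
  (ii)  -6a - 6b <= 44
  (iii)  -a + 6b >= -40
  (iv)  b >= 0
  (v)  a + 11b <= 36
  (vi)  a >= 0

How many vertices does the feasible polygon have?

Pairwise boundary intersections that survive every other constraint:
  (21/2, 0)
  (267/23, 51/23)
  (36, 0)

3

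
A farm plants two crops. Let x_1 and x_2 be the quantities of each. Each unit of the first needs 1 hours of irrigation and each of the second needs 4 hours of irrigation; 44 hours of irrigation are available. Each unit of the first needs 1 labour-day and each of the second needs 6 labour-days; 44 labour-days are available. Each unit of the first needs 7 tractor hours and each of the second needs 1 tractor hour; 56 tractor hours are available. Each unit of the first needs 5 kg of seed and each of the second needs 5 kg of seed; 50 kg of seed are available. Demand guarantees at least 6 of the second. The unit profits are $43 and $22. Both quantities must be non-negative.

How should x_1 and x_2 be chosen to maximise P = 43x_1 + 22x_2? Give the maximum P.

Vertices and P = 43x_1 + 22x_2:
  (0, 22/3) → P = 484/3
  (0, 6) → P = 132
  (16/5, 34/5) → P = 1436/5
  (4, 6) → P = 304

At the optimal vertex, 5x_1 + 5x_2 = 50 and x_2 = 6.
Solving simultaneously gives x_1 = 4, x_2 = 6.

x_1 = 4, x_2 = 6, maximum P = 304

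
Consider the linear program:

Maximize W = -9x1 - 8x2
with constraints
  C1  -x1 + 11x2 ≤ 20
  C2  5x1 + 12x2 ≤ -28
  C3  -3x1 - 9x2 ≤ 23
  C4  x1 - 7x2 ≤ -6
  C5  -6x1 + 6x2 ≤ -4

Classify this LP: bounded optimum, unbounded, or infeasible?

infeasible

The boundaries -x1 + 11x2 = 20 and 5x1 + 12x2 = -28 meet at (-548/67, 72/67), but that point violates -6x1 + 6x2 ≤ -4. Every candidate vertex is excluded by some other constraint, so the feasible region is empty.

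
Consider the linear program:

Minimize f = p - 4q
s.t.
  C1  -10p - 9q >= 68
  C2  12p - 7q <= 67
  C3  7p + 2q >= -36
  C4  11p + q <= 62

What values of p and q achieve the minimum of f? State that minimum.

Corner points and f = p - 4q:
  (127/178, -743/89) → f = 6071/178
  (-188/43, -116/43) → f = 276/43
  (-118/73, -901/73) → f = 3486/73

At the optimal vertex, -10p - 9q = 68 and 7p + 2q = -36.
Solving simultaneously gives p = -188/43, q = -116/43.

p = -188/43, q = -116/43, minimum f = 276/43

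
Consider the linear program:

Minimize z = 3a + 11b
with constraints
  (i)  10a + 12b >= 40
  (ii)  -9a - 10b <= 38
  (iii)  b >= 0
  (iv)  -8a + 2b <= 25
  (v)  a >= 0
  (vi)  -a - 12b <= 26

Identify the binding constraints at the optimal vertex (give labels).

Vertices and z = 3a + 11b:
  (4, 0) → z = 12
  (0, 10/3) → z = 110/3
  (0, 25/2) → z = 275/2
The feasible region is unbounded (it extends along (1, 0), (1, 4)), but z strictly increases along every unbounded feasible direction, so there is no improving ray and the minimum is attained at a vertex.

The minimum is at (4, 0). Substituting into each constraint, equality holds for (i) and (iii); the remaining constraints have slack.

(i) and (iii)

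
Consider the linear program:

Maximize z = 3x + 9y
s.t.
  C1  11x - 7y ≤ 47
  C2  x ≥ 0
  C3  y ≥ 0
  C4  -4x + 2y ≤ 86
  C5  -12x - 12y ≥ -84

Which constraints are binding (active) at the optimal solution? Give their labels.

C2 and C5

Extreme points and z = 3x + 9y:
  (47/11, 0) → z = 141/11
  (16/3, 5/3) → z = 31
  (0, 0) → z = 0
  (0, 7) → z = 63

The maximum is at (0, 7). Substituting into each constraint, equality holds for C2 and C5; the remaining constraints have slack.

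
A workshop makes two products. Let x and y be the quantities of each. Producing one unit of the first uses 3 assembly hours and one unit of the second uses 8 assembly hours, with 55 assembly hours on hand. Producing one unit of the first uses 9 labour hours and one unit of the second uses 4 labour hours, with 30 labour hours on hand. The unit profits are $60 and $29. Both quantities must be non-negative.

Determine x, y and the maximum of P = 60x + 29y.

Corner points and P = 60x + 29y:
  (0, 0) → P = 0
  (0, 55/8) → P = 1595/8
  (10/3, 0) → P = 200
  (1/3, 27/4) → P = 863/4

At the optimal vertex, 3x + 8y = 55 and 9x + 4y = 30.
Solving simultaneously gives x = 1/3, y = 27/4.

x = 1/3, y = 27/4, maximum P = 863/4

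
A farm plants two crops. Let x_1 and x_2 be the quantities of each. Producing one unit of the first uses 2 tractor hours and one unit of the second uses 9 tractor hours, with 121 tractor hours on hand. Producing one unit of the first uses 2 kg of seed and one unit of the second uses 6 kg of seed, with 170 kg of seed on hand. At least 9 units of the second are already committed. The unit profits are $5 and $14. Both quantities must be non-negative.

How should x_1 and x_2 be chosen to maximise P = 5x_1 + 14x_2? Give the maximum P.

Feasible corners and P = 5x_1 + 14x_2:
  (0, 121/9) → P = 1694/9
  (0, 9) → P = 126
  (20, 9) → P = 226

The binding constraints are 2x_1 + 9x_2 = 121 and x_2 = 9.
Solving simultaneously gives x_1 = 20, x_2 = 9.

x_1 = 20, x_2 = 9, maximum P = 226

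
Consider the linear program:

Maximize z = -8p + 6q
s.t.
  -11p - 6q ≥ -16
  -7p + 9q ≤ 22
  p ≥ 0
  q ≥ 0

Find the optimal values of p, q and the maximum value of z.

Vertices and z = -8p + 6q:
  (4/47, 118/47) → z = 676/47
  (16/11, 0) → z = -128/11
  (0, 22/9) → z = 44/3
  (0, 0) → z = 0

p = 0, q = 22/9, maximum z = 44/3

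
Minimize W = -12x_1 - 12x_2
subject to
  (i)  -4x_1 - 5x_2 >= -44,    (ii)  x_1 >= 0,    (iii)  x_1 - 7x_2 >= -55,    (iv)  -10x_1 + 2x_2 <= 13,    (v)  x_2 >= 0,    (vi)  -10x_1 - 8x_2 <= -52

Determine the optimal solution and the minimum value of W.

x_1 = 11, x_2 = 0, minimum W = -132

At the optimal vertex, -4x_1 - 5x_2 = -44 and x_2 = 0.
Solving simultaneously gives x_1 = 11, x_2 = 0.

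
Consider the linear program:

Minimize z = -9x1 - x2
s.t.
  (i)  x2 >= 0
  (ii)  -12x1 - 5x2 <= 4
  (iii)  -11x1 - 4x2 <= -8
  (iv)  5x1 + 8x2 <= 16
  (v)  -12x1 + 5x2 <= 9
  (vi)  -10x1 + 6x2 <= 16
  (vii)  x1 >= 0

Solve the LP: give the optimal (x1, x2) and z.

Vertices and z = -9x1 - x2:
  (8/11, 0) → z = -72/11
  (16/5, 0) → z = -144/5
  (4/103, 195/103) → z = -231/103
  (8/121, 237/121) → z = -309/121

x1 = 16/5, x2 = 0, minimum z = -144/5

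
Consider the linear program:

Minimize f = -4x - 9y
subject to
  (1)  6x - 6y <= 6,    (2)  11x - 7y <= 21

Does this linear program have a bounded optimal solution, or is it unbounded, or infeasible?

From the feasible point (7/2, 5/2), moving in the direction (7, 11) keeps every constraint satisfied while f decreases without bound.

unbounded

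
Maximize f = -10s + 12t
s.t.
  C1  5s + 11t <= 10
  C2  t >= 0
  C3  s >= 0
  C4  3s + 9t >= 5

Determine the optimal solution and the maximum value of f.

s = 0, t = 10/11, maximum f = 120/11

Corner points and f = -10s + 12t:
  (2, 0) → f = -20
  (0, 10/11) → f = 120/11
  (5/3, 0) → f = -50/3
  (0, 5/9) → f = 20/3

The binding constraints are 5s + 11t = 10 and s = 0.
Solving simultaneously gives s = 0, t = 10/11.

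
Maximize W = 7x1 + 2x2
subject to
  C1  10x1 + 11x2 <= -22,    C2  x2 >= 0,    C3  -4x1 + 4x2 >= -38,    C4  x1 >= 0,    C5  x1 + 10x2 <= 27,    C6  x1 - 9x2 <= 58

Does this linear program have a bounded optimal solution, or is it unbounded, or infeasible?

infeasible

The boundaries 10x1 + 11x2 = -22 and x2 = 0 meet at (-11/5, 0), but that point violates x1 ≥ 0. Every candidate vertex is excluded by some other constraint, so the feasible region is empty.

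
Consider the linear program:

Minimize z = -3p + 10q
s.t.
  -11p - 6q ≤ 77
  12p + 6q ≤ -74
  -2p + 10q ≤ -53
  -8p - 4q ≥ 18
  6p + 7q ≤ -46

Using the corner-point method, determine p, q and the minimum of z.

p = 3, q = -55/3, minimum z = -577/3

At the optimal vertex, -11p - 6q = 77 and 12p + 6q = -74.
Solving simultaneously gives p = 3, q = -55/3.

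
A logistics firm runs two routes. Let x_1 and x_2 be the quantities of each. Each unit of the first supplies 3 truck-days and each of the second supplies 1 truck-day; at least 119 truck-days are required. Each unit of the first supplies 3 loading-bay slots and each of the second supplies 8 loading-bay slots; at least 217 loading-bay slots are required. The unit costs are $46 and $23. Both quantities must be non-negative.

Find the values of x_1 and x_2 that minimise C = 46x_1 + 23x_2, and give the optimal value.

x_1 = 35, x_2 = 14, minimum C = 1932

The feasible region is unbounded (it extends along (0, 1), (1, 0)), but C strictly increases along every unbounded feasible direction, so there is no improving ray and the minimum is attained at a vertex.

The optimum lies where 3x_1 + x_2 = 119 and 3x_1 + 8x_2 = 217.
Solving simultaneously gives x_1 = 35, x_2 = 14.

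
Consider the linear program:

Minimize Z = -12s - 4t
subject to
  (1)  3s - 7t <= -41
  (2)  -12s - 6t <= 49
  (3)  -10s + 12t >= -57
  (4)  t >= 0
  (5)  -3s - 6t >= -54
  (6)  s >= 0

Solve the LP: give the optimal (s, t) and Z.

Corner points and Z = -12s - 4t:
  (44/13, 95/13) → Z = -908/13
  (0, 41/7) → Z = -164/7
  (0, 9) → Z = -36

The binding constraints are 3s - 7t = -41 and -3s - 6t = -54.
Solving simultaneously gives s = 44/13, t = 95/13.

s = 44/13, t = 95/13, minimum Z = -908/13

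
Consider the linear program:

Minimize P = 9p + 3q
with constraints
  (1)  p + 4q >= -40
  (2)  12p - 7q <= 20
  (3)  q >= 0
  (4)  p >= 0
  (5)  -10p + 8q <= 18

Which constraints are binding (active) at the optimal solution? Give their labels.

Extreme points and P = 9p + 3q:
  (5/3, 0) → P = 15
  (11, 16) → P = 147
  (0, 0) → P = 0
  (0, 9/4) → P = 27/4

The minimum is at (0, 0). Substituting into each constraint, equality holds for (3) and (4); the remaining constraints have slack.

(3) and (4)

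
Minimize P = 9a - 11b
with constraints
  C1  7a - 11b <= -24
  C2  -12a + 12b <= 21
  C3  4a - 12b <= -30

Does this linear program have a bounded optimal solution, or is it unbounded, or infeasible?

unbounded

From the feasible point (19/16, 47/16), moving in the direction (12, 12) keeps every constraint satisfied while P decreases without bound.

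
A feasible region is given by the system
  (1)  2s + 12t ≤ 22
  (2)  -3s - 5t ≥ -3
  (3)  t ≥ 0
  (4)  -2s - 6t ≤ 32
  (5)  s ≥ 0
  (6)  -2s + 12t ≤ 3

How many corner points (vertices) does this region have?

4

Intersecting each pair of boundary lines and keeping only the points that satisfy every inequality leaves:
  (1, 0)
  (21/46, 15/46)
  (0, 0)
  (0, 1/4)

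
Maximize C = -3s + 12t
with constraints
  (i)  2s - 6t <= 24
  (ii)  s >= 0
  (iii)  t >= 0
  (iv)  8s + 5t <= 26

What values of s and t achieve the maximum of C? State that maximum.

Vertices and C = -3s + 12t:
  (0, 0) → C = 0
  (0, 26/5) → C = 312/5
  (13/4, 0) → C = -39/4

At the optimal vertex, s = 0 and 8s + 5t = 26.
Solving simultaneously gives s = 0, t = 26/5.

s = 0, t = 26/5, maximum C = 312/5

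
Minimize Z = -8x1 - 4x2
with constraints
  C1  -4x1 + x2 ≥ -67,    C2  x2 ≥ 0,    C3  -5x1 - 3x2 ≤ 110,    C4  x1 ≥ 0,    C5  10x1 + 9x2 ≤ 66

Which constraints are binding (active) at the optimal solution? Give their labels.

C2 and C5

Corner points and Z = -8x1 - 4x2:
  (0, 0) → Z = 0
  (33/5, 0) → Z = -264/5
  (0, 22/3) → Z = -88/3

The minimum is at (33/5, 0). Substituting into each constraint, equality holds for C2 and C5; the remaining constraints have slack.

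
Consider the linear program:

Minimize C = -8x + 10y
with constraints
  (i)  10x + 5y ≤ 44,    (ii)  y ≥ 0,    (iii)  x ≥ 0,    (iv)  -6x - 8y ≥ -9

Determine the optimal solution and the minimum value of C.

x = 3/2, y = 0, minimum C = -12

Corner points and C = -8x + 10y:
  (0, 0) → C = 0
  (3/2, 0) → C = -12
  (0, 9/8) → C = 45/4

The binding constraints are y = 0 and -6x - 8y = -9.
Solving simultaneously gives x = 3/2, y = 0.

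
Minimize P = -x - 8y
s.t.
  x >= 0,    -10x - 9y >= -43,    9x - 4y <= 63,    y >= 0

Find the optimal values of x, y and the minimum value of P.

Feasible corners and P = -x - 8y:
  (0, 43/9) → P = -344/9
  (0, 0) → P = 0
  (43/10, 0) → P = -43/10

The binding constraints are x = 0 and -10x - 9y = -43.
Solving simultaneously gives x = 0, y = 43/9.

x = 0, y = 43/9, minimum P = -344/9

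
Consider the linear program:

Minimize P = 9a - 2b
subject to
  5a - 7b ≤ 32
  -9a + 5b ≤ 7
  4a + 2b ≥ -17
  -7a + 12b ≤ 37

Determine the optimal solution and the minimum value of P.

At the optimal vertex, -9a + 5b = 7 and 4a + 2b = -17.
Solving simultaneously gives a = -99/38, b = -125/38.

a = -99/38, b = -125/38, minimum P = -641/38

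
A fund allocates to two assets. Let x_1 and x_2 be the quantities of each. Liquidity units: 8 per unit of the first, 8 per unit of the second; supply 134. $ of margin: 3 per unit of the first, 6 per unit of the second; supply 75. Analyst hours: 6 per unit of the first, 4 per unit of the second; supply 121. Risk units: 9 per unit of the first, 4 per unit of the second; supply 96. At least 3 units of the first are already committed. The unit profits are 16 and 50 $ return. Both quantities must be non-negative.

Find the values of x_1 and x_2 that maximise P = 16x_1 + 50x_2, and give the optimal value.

x_1 = 3, x_2 = 11, maximum P = 598

Extreme points and P = 16x_1 + 50x_2:
  (32/3, 0) → P = 512/3
  (3, 0) → P = 48
  (46/7, 129/14) → P = 3961/7
  (3, 11) → P = 598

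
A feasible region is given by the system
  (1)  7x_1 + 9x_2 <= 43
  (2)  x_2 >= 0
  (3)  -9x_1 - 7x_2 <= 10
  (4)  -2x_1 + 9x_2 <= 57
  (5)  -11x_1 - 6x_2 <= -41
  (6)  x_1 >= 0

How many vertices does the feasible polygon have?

3

Of the 15 pairwise boundary intersections, those satisfying every inequality are:
  (43/7, 0)
  (37/19, 62/19)
  (41/11, 0)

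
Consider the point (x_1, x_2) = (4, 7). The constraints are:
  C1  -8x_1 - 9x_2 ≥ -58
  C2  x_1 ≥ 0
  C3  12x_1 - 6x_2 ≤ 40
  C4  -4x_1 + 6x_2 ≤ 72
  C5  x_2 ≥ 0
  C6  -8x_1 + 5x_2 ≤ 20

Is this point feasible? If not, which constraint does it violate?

Constraint C1: -8x_1 - 9x_2 = -95, which is not ≥ -58. All other constraints are satisfied.

not feasible — violates C1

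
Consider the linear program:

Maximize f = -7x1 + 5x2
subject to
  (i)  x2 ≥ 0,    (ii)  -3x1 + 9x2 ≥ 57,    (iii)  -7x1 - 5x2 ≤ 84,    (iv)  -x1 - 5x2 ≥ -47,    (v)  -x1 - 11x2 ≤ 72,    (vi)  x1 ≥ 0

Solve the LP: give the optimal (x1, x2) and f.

Feasible corners and f = -7x1 + 5x2:
  (23/4, 33/4) → f = 1
  (0, 19/3) → f = 95/3
  (0, 47/5) → f = 47

At the optimal vertex, -x1 - 5x2 = -47 and x1 = 0.
Solving simultaneously gives x1 = 0, x2 = 47/5.

x1 = 0, x2 = 47/5, maximum f = 47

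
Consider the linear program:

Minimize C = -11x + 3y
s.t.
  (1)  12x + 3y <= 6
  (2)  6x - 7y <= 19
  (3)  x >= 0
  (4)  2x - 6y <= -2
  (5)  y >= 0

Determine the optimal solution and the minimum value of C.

x = 5/13, y = 6/13, minimum C = -37/13

Feasible corners and C = -11x + 3y:
  (0, 2) → C = 6
  (5/13, 6/13) → C = -37/13
  (0, 1/3) → C = 1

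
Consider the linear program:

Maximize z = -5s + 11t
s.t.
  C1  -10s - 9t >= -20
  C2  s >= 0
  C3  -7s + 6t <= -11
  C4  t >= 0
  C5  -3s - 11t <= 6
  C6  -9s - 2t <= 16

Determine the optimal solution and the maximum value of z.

s = 73/41, t = 10/41, maximum z = -255/41

Corner points and z = -5s + 11t:
  (73/41, 10/41) → z = -255/41
  (2, 0) → z = -10
  (11/7, 0) → z = -55/7

At the optimal vertex, -10s - 9t = -20 and -7s + 6t = -11.
Solving simultaneously gives s = 73/41, t = 10/41.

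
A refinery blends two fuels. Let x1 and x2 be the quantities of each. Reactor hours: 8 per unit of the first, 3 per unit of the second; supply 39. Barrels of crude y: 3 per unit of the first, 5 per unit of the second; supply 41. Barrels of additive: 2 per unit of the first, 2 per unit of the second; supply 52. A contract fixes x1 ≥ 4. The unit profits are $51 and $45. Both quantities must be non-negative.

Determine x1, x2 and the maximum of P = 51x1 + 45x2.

Feasible corners and P = 51x1 + 45x2:
  (39/8, 0) → P = 1989/8
  (4, 0) → P = 204
  (4, 7/3) → P = 309

At the optimal vertex, 8x1 + 3x2 = 39 and x1 = 4.
Solving simultaneously gives x1 = 4, x2 = 7/3.

x1 = 4, x2 = 7/3, maximum P = 309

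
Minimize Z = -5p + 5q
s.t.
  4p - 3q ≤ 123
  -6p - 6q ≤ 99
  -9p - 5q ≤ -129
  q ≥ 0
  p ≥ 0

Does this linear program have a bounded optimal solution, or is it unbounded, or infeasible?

Feasible corners and Z = -5p + 5q:
  (123/4, 0) → Z = -615/4
  (43/3, 0) → Z = -215/3
  (0, 129/5) → Z = 129
The feasible region has finitely many vertices and no improving ray; the minimum is -615/4 at (123/4, 0).

bounded optimum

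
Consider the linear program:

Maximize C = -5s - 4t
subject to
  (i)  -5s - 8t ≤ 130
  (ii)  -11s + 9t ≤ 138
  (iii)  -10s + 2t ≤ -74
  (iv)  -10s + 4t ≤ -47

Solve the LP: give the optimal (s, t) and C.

s = 166/45, t = -167/9, maximum C = 502/9

The feasible region is unbounded (it extends along (9, 11), (8, -5)), but C strictly decreases along every unbounded feasible direction, so there is no improving ray and the maximum is attained at a vertex.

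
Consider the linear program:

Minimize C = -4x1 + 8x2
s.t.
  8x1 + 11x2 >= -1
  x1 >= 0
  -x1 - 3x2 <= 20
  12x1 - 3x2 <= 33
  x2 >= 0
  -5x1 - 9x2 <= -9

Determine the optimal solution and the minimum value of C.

The feasible region is unbounded (it extends along (0, 1), (1, 4)), but C strictly increases along every unbounded feasible direction, so there is no improving ray and the minimum is attained at a vertex.

The optimum lies where 12x1 - 3x2 = 33 and x2 = 0.
Solving simultaneously gives x1 = 11/4, x2 = 0.

x1 = 11/4, x2 = 0, minimum C = -11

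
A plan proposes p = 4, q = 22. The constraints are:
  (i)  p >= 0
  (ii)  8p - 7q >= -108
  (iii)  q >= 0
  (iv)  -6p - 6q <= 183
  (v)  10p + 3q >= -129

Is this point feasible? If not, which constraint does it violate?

Constraint (ii): 8p - 7q = -122, which is not ≥ -108. All other constraints are satisfied.

not feasible — violates (ii)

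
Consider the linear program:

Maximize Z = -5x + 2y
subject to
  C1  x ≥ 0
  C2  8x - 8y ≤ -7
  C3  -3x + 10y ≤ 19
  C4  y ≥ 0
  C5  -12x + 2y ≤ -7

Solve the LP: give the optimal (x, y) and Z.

Feasible corners and Z = -5x + 2y:
  (41/28, 131/56) → Z = -37/14
  (7/8, 7/4) → Z = -7/8
  (18/19, 83/38) → Z = -7/19

x = 18/19, y = 83/38, maximum Z = -7/19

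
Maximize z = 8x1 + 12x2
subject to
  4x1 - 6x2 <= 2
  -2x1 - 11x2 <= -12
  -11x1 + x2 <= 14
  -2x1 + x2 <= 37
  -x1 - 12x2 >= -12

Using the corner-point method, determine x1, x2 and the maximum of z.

x1 = 16/9, x2 = 23/27, maximum z = 220/9

Vertices and z = 8x1 + 12x2:
  (47/28, 11/14) → z = 160/7
  (16/9, 23/27) → z = 220/9
  (12/13, 12/13) → z = 240/13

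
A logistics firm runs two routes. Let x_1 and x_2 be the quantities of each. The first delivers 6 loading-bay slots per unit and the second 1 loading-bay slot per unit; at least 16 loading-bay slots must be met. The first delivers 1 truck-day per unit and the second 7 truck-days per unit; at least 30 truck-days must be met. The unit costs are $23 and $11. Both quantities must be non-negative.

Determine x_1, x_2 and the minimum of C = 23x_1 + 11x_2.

x_1 = 2, x_2 = 4, minimum C = 90

Extreme points and C = 23x_1 + 11x_2:
  (0, 16) → C = 176
  (30, 0) → C = 690
  (2, 4) → C = 90
The feasible region is unbounded (it extends along (0, 1), (1, 0)), but C strictly increases along every unbounded feasible direction, so there is no improving ray and the minimum is attained at a vertex.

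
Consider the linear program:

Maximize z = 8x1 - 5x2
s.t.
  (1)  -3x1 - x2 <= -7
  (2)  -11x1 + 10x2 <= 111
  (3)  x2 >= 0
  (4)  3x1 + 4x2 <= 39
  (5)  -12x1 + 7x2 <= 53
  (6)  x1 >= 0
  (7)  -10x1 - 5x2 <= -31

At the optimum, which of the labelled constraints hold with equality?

(3) and (4)

Corner points and z = 8x1 - 5x2:
  (0, 7) → z = -35
  (4/5, 23/5) → z = -83/5
  (13, 0) → z = 104
  (31/10, 0) → z = 124/5
  (61/69, 209/23) → z = -2647/69
  (0, 53/7) → z = -265/7

The maximum is at (13, 0). Substituting into each constraint, equality holds for (3) and (4); the remaining constraints have slack.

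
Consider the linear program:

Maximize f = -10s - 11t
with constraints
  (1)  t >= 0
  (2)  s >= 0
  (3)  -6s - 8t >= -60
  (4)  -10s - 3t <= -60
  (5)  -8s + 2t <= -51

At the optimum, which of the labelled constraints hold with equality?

(1) and (5)

Feasible corners and f = -10s - 11t:
  (10, 0) → f = -100
  (51/8, 0) → f = -255/4
  (132/19, 87/38) → f = -3597/38

The maximum is at (51/8, 0). Substituting into each constraint, equality holds for (1) and (5); the remaining constraints have slack.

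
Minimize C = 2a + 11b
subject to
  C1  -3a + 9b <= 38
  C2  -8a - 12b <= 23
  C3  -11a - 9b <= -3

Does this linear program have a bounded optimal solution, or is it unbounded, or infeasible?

From the feasible point (-5/2, 61/18), moving in the direction (12, -8) keeps every constraint satisfied while C decreases without bound.

unbounded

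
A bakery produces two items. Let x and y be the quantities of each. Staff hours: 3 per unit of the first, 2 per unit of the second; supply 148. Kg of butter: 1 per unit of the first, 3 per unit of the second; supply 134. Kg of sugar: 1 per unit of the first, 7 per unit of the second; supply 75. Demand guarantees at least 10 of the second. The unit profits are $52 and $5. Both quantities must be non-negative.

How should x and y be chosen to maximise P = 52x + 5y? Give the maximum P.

The binding constraints are x + 7y = 75 and y = 10.
Solving simultaneously gives x = 5, y = 10.

x = 5, y = 10, maximum P = 310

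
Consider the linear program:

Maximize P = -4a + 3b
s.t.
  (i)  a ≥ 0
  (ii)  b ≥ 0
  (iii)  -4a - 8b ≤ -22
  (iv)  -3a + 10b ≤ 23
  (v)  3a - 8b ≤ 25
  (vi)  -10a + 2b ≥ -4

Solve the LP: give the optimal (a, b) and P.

a = 9/16, b = 79/32, maximum P = 165/32

Feasible corners and P = -4a + 3b:
  (9/16, 79/32) → P = 165/32
  (19/22, 51/22) → P = 7/2
  (43/47, 121/47) → P = 191/47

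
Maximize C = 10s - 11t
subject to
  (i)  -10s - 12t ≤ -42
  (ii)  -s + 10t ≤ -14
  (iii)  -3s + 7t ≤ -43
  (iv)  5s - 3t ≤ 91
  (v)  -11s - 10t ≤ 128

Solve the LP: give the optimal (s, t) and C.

Extreme points and C = 10s - 11t:
  (405/53, -152/53) → C = 5722/53
  (203/15, -70/9) → C = 1988/9
  (332/23, 1/23) → C = 3309/23
  (868/47, 21/47) → C = 8449/47

The optimum lies where -10s - 12t = -42 and 5s - 3t = 91.
Solving simultaneously gives s = 203/15, t = -70/9.

s = 203/15, t = -70/9, maximum C = 1988/9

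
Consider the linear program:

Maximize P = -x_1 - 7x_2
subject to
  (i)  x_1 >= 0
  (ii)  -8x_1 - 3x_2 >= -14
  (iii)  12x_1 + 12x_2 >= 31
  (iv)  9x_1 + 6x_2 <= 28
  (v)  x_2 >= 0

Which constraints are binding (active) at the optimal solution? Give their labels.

Vertices and P = -x_1 - 7x_2:
  (0, 14/3) → P = -98/3
  (0, 31/12) → P = -217/12
  (5/4, 4/3) → P = -127/12

The maximum is at (5/4, 4/3). Substituting into each constraint, equality holds for (ii) and (iii); the remaining constraints have slack.

(ii) and (iii)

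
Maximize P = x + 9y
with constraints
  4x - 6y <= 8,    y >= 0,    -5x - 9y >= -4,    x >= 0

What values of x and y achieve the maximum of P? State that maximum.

x = 0, y = 4/9, maximum P = 4

Extreme points and P = x + 9y:
  (4/5, 0) → P = 4/5
  (0, 0) → P = 0
  (0, 4/9) → P = 4

The optimum lies where -5x - 9y = -4 and x = 0.
Solving simultaneously gives x = 0, y = 4/9.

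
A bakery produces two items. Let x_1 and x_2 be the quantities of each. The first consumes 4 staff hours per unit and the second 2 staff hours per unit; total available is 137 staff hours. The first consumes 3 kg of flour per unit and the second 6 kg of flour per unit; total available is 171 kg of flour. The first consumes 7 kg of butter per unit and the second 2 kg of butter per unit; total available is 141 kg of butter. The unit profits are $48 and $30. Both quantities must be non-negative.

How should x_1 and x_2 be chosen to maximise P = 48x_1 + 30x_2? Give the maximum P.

x_1 = 14, x_2 = 43/2, maximum P = 1317

Vertices and P = 48x_1 + 30x_2:
  (0, 0) → P = 0
  (0, 57/2) → P = 855
  (141/7, 0) → P = 6768/7
  (14, 43/2) → P = 1317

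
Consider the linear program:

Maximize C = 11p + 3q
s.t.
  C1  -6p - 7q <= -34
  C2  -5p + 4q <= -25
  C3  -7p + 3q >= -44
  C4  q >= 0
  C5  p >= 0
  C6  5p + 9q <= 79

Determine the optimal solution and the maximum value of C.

p = 101/13, q = 45/13, maximum C = 1246/13

Corner points and C = 11p + 3q:
  (311/59, 20/59) → C = 59
  (17/3, 0) → C = 187/3
  (101/13, 45/13) → C = 1246/13
  (44/7, 0) → C = 484/7

The binding constraints are -5p + 4q = -25 and -7p + 3q = -44.
Solving simultaneously gives p = 101/13, q = 45/13.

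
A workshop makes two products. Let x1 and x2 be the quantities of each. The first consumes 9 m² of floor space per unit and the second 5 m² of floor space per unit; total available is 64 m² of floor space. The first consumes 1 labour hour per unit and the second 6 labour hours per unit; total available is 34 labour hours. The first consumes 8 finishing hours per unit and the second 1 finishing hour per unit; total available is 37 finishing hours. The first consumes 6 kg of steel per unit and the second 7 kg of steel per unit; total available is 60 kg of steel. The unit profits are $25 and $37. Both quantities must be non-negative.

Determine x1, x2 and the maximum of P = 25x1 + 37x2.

Vertices and P = 25x1 + 37x2:
  (0, 0) → P = 0
  (0, 17/3) → P = 629/3
  (37/8, 0) → P = 925/8
  (4, 5) → P = 285

At the optimal vertex, x1 + 6x2 = 34 and 8x1 + x2 = 37.
Solving simultaneously gives x1 = 4, x2 = 5.

x1 = 4, x2 = 5, maximum P = 285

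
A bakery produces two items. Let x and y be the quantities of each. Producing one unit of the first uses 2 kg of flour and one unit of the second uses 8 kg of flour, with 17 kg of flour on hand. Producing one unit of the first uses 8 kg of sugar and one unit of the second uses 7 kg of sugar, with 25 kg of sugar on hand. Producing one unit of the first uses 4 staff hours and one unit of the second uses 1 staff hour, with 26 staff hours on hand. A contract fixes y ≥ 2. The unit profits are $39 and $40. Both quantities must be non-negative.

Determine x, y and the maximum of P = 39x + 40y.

x = 1/2, y = 2, maximum P = 199/2

Corner points and P = 39x + 40y:
  (0, 17/8) → P = 85
  (0, 2) → P = 80
  (1/2, 2) → P = 199/2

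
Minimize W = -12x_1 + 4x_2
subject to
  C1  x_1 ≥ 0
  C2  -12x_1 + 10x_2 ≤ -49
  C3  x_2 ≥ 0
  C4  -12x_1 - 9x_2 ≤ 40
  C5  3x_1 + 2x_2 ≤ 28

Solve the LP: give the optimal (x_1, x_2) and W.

Extreme points and W = -12x_1 + 4x_2:
  (49/12, 0) → W = -49
  (7, 7/2) → W = -70
  (28/3, 0) → W = -112

x_1 = 28/3, x_2 = 0, minimum W = -112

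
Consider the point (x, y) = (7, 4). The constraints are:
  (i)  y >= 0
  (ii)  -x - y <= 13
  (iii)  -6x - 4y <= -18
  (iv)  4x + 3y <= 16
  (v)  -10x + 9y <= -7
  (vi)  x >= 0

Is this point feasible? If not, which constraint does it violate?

not feasible — violates (iv)

Constraint (iv): 4x + 3y = 40, which is not ≤ 16. All other constraints are satisfied.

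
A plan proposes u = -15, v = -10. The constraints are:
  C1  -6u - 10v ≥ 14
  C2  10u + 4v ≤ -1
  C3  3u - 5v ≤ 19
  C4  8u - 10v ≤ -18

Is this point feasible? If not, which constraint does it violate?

C1: 190 ≥ 14 ✓
C2: -190 ≤ -1 ✓
C3: 5 ≤ 19 ✓
C4: -20 ≤ -18 ✓

feasible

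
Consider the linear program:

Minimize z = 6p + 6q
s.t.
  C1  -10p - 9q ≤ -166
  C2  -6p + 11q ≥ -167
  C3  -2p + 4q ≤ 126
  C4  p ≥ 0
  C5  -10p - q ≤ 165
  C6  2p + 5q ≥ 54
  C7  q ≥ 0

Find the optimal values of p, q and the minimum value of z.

Corner points and z = 6p + 6q:
  (0, 166/9) → z = 332/3
  (43/4, 13/2) → z = 207/2
  (1027, 545) → z = 9432
  (167/6, 0) → z = 167
  (0, 63/2) → z = 189
  (27, 0) → z = 162

p = 43/4, q = 13/2, minimum z = 207/2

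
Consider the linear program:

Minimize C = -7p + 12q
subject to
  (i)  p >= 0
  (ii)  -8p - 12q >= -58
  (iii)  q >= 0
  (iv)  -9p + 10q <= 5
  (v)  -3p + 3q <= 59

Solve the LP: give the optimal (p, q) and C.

The optimum lies where -8p - 12q = -58 and q = 0.
Solving simultaneously gives p = 29/4, q = 0.

p = 29/4, q = 0, minimum C = -203/4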